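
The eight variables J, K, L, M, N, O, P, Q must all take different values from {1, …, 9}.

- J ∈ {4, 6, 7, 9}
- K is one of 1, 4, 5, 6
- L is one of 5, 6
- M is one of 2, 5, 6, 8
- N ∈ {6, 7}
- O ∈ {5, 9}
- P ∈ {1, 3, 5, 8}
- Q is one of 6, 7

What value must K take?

N and Q share exactly the 2 values {6, 7}; by pigeonhole those values go to them, so strike 6, 7 from J, K, L, M.
That leaves L = 5. Strike 5 from K, M, O, P.
O has just one choice, so O = 9. So J can't be 9.
J has just one choice, so J = 4. Remove 4 from K.
So K = 1.

1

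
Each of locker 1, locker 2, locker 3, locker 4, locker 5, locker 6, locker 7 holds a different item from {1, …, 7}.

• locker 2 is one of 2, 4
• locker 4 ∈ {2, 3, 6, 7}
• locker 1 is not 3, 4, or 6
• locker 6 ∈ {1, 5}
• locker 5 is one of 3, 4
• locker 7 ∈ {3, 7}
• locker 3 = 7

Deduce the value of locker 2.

locker 3 must be 7 (only option left). Eliminate 7 elsewhere: locker 1, locker 4, locker 7.
locker 7's domain is down to {3}, so locker 7 = 3. Strike 3 from locker 4, locker 5.
locker 5 must be 4 (only option left). So locker 2 can't be 4.
So locker 2 = 2.

2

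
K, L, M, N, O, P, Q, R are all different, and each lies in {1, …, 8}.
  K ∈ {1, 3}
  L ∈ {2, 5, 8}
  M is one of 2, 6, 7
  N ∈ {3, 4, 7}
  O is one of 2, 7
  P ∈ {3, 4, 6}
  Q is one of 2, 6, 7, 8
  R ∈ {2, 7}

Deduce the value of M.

The 8 variables draw from only 8 values {1, 2, 3, 4, 5, 6, 7, 8}, so each is used; only K can be 1, hence K = 1.
The 7 still-open variables together cover exactly {2, 3, 4, 5, 6, 7, 8} — 7 values for 7 variables — and 5 appears only in L's list, so L = 5.
The 6 still-open variables draw from only 6 values {2, 3, 4, 6, 7, 8}, so each is used; only Q can be 8, hence Q = 8.
The 2 variables O and R are confined to {2, 7}, which locks those values in; drop them from M, N.
So M = 6.

6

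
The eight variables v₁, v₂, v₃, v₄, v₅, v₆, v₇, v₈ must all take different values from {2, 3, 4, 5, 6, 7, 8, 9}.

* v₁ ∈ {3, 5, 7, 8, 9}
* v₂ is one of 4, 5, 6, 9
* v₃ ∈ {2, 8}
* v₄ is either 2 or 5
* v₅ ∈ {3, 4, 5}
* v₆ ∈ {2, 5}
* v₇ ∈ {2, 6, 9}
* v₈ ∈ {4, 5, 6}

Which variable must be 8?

The 8 variables together cover exactly {2, 3, 4, 5, 6, 7, 8, 9} — 8 values for 8 variables — and 7 appears only in v₁'s list, so v₁ = 7.
The 7 still-open variables draw from only 7 values {2, 3, 4, 5, 6, 8, 9}, so each is used; only v₅ can be 3, hence v₅ = 3.
The 6 still-open variables together cover exactly {2, 4, 5, 6, 8, 9} — 6 values for 6 variables — and 8 appears only in v₃'s list, so v₃ = 8.

v₃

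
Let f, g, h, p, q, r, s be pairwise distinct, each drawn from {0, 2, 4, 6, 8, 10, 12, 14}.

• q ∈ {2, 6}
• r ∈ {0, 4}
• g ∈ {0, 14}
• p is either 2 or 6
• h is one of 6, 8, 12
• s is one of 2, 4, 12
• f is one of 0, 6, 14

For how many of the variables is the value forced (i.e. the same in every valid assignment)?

3

The 7 variables draw from only 7 values {0, 2, 4, 6, 8, 12, 14}, so each is used; only h can be 8, hence h = 8.
Among the 6 still-open variables, 12 fits only s (and all 6 values in {0, 2, 4, 6, 12, 14} must be used), so s = 12.
Among the 5 still-open variables, 4 fits only r (and all 5 values in {0, 2, 4, 6, 14} must be used), so r = 4.
p and q share exactly the 2 values {2, 6}; by pigeonhole those values go to them, so strike 2, 6 from f.
Determined: h=8, r=4, s=12. The other variables each still have more than one consistent value. That makes 3.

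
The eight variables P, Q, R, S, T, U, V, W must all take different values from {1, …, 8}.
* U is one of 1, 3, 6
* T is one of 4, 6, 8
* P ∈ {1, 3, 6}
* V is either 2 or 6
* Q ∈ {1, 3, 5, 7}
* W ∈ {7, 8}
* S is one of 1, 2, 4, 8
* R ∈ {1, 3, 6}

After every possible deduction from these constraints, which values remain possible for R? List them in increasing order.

The 8 variables together cover exactly {1, 2, 3, 4, 5, 6, 7, 8} — 8 values for 8 variables — and 5 appears only in Q's list, so Q = 5.
The 7 still-open variables draw from only 7 values {1, 2, 3, 4, 6, 7, 8}, so each is used; only W can be 7, hence W = 7.
P, R, U between them cover only {1, 3, 6} — a naked triple. Remove those values from S, T, V.
That leaves V = 2. Remove 2 from S.
No further eliminations apply; R can still be any of 1, 3, 6.

1, 3, 6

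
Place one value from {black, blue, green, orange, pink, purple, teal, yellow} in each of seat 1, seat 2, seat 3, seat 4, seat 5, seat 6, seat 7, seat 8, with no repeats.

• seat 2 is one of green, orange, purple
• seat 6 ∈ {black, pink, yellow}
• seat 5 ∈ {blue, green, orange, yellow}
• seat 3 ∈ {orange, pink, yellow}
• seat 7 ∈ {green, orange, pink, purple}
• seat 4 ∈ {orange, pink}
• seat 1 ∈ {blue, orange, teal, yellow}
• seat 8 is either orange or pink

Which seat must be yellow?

seat 3

The 8 variables together cover exactly {black, blue, green, orange, pink, purple, teal, yellow} — 8 values for 8 variables — and black appears only in seat 6's list, so seat 6 = black.
The 7 still-open variables together cover exactly {blue, green, orange, pink, purple, teal, yellow} — 7 values for 7 variables — and teal appears only in seat 1's list, so seat 1 = teal.
Among the 6 still-open variables, blue fits only seat 5 (and all 6 values in {blue, green, orange, pink, purple, yellow} must be used), so seat 5 = blue.
Among the 5 still-open variables, yellow fits only seat 3 (and all 5 values in {green, orange, pink, purple, yellow} must be used), so seat 3 = yellow.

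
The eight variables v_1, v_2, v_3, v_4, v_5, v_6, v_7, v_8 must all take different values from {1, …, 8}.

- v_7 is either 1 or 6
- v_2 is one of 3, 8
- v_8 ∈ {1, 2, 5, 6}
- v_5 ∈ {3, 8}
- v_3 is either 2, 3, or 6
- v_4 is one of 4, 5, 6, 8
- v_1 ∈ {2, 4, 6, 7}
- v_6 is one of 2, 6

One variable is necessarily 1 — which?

The 8 variables together cover exactly {1, 2, 3, 4, 5, 6, 7, 8} — 8 values for 8 variables — and 7 appears only in v_1's list, so v_1 = 7.
The 7 still-open variables draw from only 7 values {1, 2, 3, 4, 5, 6, 8}, so each is used; only v_4 can be 4, hence v_4 = 4.
The 6 still-open variables draw from only 6 values {1, 2, 3, 5, 6, 8}, so each is used; only v_8 can be 5, hence v_8 = 5.
The 5 still-open variables draw from only 5 values {1, 2, 3, 6, 8}, so each is used; only v_7 can be 1, hence v_7 = 1.

v_7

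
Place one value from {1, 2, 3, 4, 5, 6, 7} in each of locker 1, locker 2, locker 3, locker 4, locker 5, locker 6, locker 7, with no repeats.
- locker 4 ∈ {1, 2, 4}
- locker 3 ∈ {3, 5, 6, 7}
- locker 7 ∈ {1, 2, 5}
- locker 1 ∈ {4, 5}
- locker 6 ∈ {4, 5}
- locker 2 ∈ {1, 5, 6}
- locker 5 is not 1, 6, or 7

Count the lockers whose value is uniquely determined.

3

The 7 variables draw from only 7 values {1, 2, 3, 4, 5, 6, 7}, so each is used; only locker 3 can be 7, hence locker 3 = 7.
The 6 still-open variables draw from only 6 values {1, 2, 3, 4, 5, 6}, so each is used; only locker 5 can be 3, hence locker 5 = 3.
The 5 still-open variables together cover exactly {1, 2, 4, 5, 6} — 5 values for 5 variables — and 6 appears only in locker 2's list, so locker 2 = 6.
locker 1 and locker 6 between them cover only {4, 5} — a naked pair. Remove those values from locker 4, locker 7.
Determined: locker 2=6, locker 3=7, locker 5=3. The other lockers each still have more than one consistent value. That makes 3.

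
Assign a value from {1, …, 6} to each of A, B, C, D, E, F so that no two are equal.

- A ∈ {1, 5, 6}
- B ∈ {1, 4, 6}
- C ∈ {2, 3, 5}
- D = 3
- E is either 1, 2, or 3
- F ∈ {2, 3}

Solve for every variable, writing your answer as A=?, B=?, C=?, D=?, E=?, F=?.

A=6, B=4, C=5, D=3, E=1, F=2

D's domain is down to {3}, so D = 3. Remove 3 from C, E, F.
That leaves F = 2. Remove 2 from C, E.
C's domain is down to {5}, so C = 5. Strike 5 from A.
E's domain is down to {1}, so E = 1. Eliminate 1 elsewhere: A, B.
A has just one choice, so A = 6. Strike 6 from B.
B has just one choice, so B = 4.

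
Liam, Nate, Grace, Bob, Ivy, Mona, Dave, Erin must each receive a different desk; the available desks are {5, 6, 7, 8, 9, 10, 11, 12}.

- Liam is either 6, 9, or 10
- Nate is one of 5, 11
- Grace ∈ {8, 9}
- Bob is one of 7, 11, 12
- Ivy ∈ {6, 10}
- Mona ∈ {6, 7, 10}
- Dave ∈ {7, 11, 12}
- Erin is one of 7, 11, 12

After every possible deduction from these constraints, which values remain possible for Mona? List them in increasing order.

Among the 8 variables, 5 fits only Nate (and all 8 values in {5, 6, 7, 8, 9, 10, 11, 12} must be used), so Nate = 5.
Among the 7 still-open variables, 8 fits only Grace (and all 7 values in {6, 7, 8, 9, 10, 11, 12} must be used), so Grace = 8.
The 6 still-open variables draw from only 6 values {6, 7, 9, 10, 11, 12}, so each is used; only Liam can be 9, hence Liam = 9.
Bob, Dave, Erin between them cover only {7, 11, 12} — a naked triple. Remove those values from Mona.
No further eliminations apply; Mona can still be any of 6, 10.

6, 10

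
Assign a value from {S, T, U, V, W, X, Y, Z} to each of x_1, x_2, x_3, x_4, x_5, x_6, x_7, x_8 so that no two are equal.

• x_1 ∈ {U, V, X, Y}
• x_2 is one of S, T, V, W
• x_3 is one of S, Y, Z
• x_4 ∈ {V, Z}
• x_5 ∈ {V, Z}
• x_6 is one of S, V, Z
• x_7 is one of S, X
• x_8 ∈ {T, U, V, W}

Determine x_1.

x_4 and x_5 share exactly the 2 values {V, Z}; by pigeonhole those values go to them, so strike V, Z from x_1, x_2, x_3, x_6, x_8.
x_6 has just one choice, so x_6 = S. Eliminate S elsewhere: x_2, x_3, x_7.
x_7 has just one choice, so x_7 = X. So x_1 can't be X.
x_3 has just one choice, so x_3 = Y. Remove Y from x_1.
So x_1 = U.

U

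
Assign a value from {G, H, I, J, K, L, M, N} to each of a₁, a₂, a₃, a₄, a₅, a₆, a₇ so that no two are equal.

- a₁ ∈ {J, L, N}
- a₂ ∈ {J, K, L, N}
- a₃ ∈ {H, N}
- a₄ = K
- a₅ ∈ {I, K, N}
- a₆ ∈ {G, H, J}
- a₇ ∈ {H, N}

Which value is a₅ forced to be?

I

a₄ must be K (only option left). So a₂, a₅ can't be K.
The 6 still-open variables draw from only 6 values {G, H, I, J, L, N}, so each is used; only a₆ can be G, hence a₆ = G.
The 5 still-open variables draw from only 5 values {H, I, J, L, N}, so each is used; only a₅ can be I, hence a₅ = I.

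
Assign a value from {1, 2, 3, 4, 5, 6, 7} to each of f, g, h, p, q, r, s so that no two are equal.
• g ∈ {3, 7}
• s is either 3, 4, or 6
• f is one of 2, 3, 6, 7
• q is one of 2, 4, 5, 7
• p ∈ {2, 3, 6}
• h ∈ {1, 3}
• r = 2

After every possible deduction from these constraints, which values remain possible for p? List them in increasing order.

r has just one choice, so r = 2. Strike 2 from f, p, q.
The 6 still-open variables together cover exactly {1, 3, 4, 5, 6, 7} — 6 values for 6 variables — and 1 appears only in h's list, so h = 1.
The 5 still-open variables together cover exactly {3, 4, 5, 6, 7} — 5 values for 5 variables — and 5 appears only in q's list, so q = 5.
The 4 still-open variables draw from only 4 values {3, 4, 6, 7}, so each is used; only s can be 4, hence s = 4.
No further eliminations apply; p can still be any of 3, 6.

3, 6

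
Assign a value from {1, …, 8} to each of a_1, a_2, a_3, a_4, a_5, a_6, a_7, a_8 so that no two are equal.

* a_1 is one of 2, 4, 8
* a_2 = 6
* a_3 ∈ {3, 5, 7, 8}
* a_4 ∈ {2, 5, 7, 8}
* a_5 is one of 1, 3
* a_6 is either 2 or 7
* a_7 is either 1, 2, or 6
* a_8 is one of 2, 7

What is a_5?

3

a_2's domain is down to {6}, so a_2 = 6. Strike 6 from a_7.
The 7 still-open variables together cover exactly {1, 2, 3, 4, 5, 7, 8} — 7 values for 7 variables — and 4 appears only in a_1's list, so a_1 = 4.
a_6 and a_8 share exactly the 2 values {2, 7}; by pigeonhole those values go to them, so strike 2, 7 from a_3, a_4, a_7.
a_7 must be 1 (only option left). So a_5 can't be 1.
So a_5 = 3.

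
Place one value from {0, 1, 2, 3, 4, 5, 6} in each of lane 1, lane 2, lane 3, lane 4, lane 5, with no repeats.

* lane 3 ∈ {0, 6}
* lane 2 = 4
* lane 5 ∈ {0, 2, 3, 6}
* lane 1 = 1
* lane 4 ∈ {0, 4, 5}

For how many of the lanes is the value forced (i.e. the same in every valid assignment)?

2

lane 1 must be 1 (only option left).
lane 2's domain is down to {4}, so lane 2 = 4. So lane 4 can't be 4.
Determined: lane 1=1, lane 2=4. The other lanes each still have more than one consistent value. That makes 2.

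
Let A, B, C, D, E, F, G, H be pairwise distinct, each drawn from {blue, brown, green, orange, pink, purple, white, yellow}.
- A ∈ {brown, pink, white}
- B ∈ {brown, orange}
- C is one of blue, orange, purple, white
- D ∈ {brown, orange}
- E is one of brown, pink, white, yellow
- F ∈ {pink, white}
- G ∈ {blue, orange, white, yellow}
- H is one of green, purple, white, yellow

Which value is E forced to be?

yellow

The 8 variables together cover exactly {blue, brown, green, orange, pink, purple, white, yellow} — 8 values for 8 variables — and green appears only in H's list, so H = green.
Among the 7 still-open variables, purple fits only C (and all 7 values in {blue, brown, orange, pink, purple, white, yellow} must be used), so C = purple.
The 6 still-open variables draw from only 6 values {blue, brown, orange, pink, white, yellow}, so each is used; only G can be blue, hence G = blue.
The 5 still-open variables draw from only 5 values {brown, orange, pink, white, yellow}, so each is used; only E can be yellow, hence E = yellow.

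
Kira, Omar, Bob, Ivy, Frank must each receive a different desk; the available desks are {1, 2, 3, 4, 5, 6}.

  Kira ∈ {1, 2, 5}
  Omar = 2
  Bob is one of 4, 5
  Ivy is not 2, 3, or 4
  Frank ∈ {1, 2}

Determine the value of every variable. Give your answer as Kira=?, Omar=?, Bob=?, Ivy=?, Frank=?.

Kira=5, Omar=2, Bob=4, Ivy=6, Frank=1

Omar must be 2 (only option left). So Kira, Frank can't be 2.
Frank must be 1 (only option left). So Kira, Ivy can't be 1.
Kira must be 5 (only option left). Strike 5 from Bob, Ivy.
Bob must be 4 (only option left).
Ivy must be 6 (only option left).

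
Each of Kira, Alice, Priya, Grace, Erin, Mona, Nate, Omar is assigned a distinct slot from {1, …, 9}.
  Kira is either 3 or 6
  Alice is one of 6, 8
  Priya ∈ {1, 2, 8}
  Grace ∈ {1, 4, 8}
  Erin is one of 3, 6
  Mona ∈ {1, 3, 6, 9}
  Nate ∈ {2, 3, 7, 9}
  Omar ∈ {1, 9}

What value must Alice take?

8

The 8 variables together cover exactly {1, 2, 3, 4, 6, 7, 8, 9} — 8 values for 8 variables — and 4 appears only in Grace's list, so Grace = 4.
Among the 7 still-open variables, 7 fits only Nate (and all 7 values in {1, 2, 3, 6, 7, 8, 9} must be used), so Nate = 7.
The 6 still-open variables draw from only 6 values {1, 2, 3, 6, 8, 9}, so each is used; only Priya can be 2, hence Priya = 2.
The 5 still-open variables draw from only 5 values {1, 3, 6, 8, 9}, so each is used; only Alice can be 8, hence Alice = 8.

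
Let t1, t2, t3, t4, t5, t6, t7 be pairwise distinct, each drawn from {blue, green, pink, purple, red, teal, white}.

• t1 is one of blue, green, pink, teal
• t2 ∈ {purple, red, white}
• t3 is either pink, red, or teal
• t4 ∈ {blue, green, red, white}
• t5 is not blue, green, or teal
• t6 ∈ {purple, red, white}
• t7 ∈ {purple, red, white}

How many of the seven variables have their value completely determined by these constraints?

The 3 variables t2, t6, t7 are confined to {purple, red, white}, which locks those values in; drop them from t3, t4, t5.
t5's domain is down to {pink}, so t5 = pink. Remove pink from t1, t3.
t3 must be teal (only option left). Eliminate teal elsewhere: t1.
Determined: t3=teal, t5=pink. The other variables each still have more than one consistent value. That makes 2.

2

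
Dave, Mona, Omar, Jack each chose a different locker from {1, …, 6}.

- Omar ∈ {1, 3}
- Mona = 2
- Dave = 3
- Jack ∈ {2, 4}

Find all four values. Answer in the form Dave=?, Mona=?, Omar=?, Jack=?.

Dave=3, Mona=2, Omar=1, Jack=4

Dave's domain is down to {3}, so Dave = 3. Remove 3 from Omar.
Mona must be 2 (only option left). So Jack can't be 2.
That leaves Omar = 1.
That leaves Jack = 4.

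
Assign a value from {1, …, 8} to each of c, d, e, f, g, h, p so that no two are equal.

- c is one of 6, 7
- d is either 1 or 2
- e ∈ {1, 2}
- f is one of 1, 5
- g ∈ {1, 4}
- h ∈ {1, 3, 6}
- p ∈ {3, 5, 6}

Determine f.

Among the 7 variables, 4 fits only g (and all 7 values in {1, 2, 3, 4, 5, 6, 7} must be used), so g = 4.
Among the 6 still-open variables, 7 fits only c (and all 6 values in {1, 2, 3, 5, 6, 7} must be used), so c = 7.
d and e between them cover only {1, 2} — a naked pair. Remove those values from f, h.
So f = 5.

5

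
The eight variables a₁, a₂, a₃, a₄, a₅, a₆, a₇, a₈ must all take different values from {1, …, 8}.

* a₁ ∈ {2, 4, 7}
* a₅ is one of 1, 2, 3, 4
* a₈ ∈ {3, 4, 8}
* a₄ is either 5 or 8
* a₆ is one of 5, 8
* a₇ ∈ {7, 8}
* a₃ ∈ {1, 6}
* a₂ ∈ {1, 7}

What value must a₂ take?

1

Among the 8 variables, 6 fits only a₃ (and all 8 values in {1, 2, 3, 4, 5, 6, 7, 8} must be used), so a₃ = 6.
a₄ and a₆ share exactly the 2 values {5, 8}; by pigeonhole those values go to them, so strike 5, 8 from a₇, a₈.
a₇ has just one choice, so a₇ = 7. Strike 7 from a₁, a₂.
So a₂ = 1.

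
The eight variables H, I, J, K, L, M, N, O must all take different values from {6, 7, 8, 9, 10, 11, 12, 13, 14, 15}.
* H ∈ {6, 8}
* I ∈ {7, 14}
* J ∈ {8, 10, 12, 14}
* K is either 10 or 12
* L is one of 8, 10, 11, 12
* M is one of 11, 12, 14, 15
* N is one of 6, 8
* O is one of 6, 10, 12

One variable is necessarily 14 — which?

The 8 variables together cover exactly {6, 7, 8, 10, 11, 12, 14, 15} — 8 values for 8 variables — and 7 appears only in I's list, so I = 7.
The 7 still-open variables together cover exactly {6, 8, 10, 11, 12, 14, 15} — 7 values for 7 variables — and 15 appears only in M's list, so M = 15.
The 6 still-open variables together cover exactly {6, 8, 10, 11, 12, 14} — 6 values for 6 variables — and 11 appears only in L's list, so L = 11.
The 5 still-open variables together cover exactly {6, 8, 10, 12, 14} — 5 values for 5 variables — and 14 appears only in J's list, so J = 14.

J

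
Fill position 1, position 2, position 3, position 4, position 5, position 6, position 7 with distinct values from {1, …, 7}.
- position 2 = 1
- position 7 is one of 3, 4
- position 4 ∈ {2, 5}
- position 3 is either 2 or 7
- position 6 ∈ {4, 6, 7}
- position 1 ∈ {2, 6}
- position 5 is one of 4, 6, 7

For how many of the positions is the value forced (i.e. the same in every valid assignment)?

3

position 2 must be 1 (only option left).
The 6 still-open variables draw from only 6 values {2, 3, 4, 5, 6, 7}, so each is used; only position 7 can be 3, hence position 7 = 3.
Among the 5 still-open variables, 5 fits only position 4 (and all 5 values in {2, 4, 5, 6, 7} must be used), so position 4 = 5.
Determined: position 2=1, position 4=5, position 7=3. The other positions each still have more than one consistent value. That makes 3.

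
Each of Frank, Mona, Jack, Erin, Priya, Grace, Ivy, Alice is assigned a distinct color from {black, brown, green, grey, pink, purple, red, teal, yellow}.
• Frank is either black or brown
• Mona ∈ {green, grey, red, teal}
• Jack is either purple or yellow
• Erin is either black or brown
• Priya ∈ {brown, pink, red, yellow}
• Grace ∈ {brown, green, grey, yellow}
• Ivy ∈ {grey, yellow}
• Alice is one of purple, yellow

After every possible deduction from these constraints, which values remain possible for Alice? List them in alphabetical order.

purple, yellow

Frank and Erin share exactly the 2 values {black, brown}; by pigeonhole those values go to them, so strike black, brown from Priya, Grace.
Jack and Alice share exactly the 2 values {purple, yellow}; by pigeonhole those values go to them, so strike purple, yellow from Priya, Grace, Ivy.
Ivy must be grey (only option left). Eliminate grey elsewhere: Mona, Grace.
Grace's domain is down to {green}, so Grace = green. Eliminate green elsewhere: Mona.
No further eliminations apply; Alice can still be any of purple, yellow.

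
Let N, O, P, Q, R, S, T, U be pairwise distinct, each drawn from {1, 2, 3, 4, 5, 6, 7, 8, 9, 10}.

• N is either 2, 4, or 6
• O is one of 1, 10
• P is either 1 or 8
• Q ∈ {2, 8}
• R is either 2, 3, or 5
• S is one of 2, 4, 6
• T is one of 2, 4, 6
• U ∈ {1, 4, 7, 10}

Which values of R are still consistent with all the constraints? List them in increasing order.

3, 5

N, S, T share exactly the 3 values {2, 4, 6}; by pigeonhole those values go to them, so strike 2, 4, 6 from Q, R, U.
That leaves Q = 8. Remove 8 from P.
That leaves P = 1. Eliminate 1 elsewhere: O, U.
O has just one choice, so O = 10. So U can't be 10.
U has just one choice, so U = 7.
No further eliminations apply; R can still be any of 3, 5.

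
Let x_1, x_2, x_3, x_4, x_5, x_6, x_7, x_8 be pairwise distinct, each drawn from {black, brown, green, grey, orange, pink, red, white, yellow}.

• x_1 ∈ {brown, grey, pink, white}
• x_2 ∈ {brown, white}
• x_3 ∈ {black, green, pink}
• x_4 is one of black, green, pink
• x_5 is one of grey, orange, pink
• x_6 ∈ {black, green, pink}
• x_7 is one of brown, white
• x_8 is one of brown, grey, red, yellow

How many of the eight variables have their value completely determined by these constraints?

2

The 2 variables x_2 and x_7 are confined to {brown, white}, which locks those values in; drop them from x_1, x_8.
x_3, x_4, x_6 between them cover only {black, green, pink} — a naked triple. Remove those values from x_1, x_5.
That leaves x_1 = grey. Remove grey from x_5, x_8.
x_5 has just one choice, so x_5 = orange.
Determined: x_1=grey, x_5=orange. The other variables each still have more than one consistent value. That makes 2.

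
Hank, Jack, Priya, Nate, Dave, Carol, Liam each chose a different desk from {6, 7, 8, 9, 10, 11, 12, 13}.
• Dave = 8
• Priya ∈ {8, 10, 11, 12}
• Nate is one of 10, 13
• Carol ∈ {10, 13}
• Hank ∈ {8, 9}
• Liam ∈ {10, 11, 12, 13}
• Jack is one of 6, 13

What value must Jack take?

6

Dave's domain is down to {8}, so Dave = 8. Remove 8 from Hank, Priya.
Hank's domain is down to {9}, so Hank = 9.
Among the 5 still-open variables, 6 fits only Jack (and all 5 values in {6, 10, 11, 12, 13} must be used), so Jack = 6.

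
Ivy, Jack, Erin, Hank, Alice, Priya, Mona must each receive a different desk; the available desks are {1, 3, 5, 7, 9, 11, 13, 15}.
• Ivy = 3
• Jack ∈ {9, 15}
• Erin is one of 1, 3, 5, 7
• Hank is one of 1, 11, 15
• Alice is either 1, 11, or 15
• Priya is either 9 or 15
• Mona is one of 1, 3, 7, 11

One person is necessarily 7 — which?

Ivy's domain is down to {3}, so Ivy = 3. Strike 3 from Erin, Mona.
The 6 still-open variables draw from only 6 values {1, 5, 7, 9, 11, 15}, so each is used; only Erin can be 5, hence Erin = 5.
The 5 still-open variables draw from only 5 values {1, 7, 9, 11, 15}, so each is used; only Mona can be 7, hence Mona = 7.

Mona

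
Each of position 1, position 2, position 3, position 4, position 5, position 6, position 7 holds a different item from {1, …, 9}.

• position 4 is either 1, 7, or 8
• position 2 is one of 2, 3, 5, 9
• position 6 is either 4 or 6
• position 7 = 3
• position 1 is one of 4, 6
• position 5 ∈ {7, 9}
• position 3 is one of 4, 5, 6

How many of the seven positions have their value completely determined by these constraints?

2

position 7's domain is down to {3}, so position 7 = 3. Strike 3 from position 2.
The 2 variables position 1 and position 6 are confined to {4, 6}, which locks those values in; drop them from position 3.
position 3 has just one choice, so position 3 = 5. Eliminate 5 elsewhere: position 2.
Determined: position 3=5, position 7=3. The other positions each still have more than one consistent value. That makes 2.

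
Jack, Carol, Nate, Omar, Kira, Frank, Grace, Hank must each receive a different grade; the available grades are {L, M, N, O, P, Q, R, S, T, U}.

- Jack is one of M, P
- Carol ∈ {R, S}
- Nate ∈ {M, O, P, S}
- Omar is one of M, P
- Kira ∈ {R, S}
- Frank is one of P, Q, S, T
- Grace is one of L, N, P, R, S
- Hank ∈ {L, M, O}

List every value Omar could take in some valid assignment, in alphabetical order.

The 2 variables Jack and Omar are confined to {M, P}, which locks those values in; drop them from Nate, Frank, Grace, Hank.
Carol and Kira between them cover only {R, S} — a naked pair. Remove those values from Nate, Frank, Grace.
Nate must be O (only option left). Remove O from Hank.
Hank must be L (only option left). Remove L from Grace.
Grace has just one choice, so Grace = N.
No further eliminations apply; Omar can still be any of M, P.

M, P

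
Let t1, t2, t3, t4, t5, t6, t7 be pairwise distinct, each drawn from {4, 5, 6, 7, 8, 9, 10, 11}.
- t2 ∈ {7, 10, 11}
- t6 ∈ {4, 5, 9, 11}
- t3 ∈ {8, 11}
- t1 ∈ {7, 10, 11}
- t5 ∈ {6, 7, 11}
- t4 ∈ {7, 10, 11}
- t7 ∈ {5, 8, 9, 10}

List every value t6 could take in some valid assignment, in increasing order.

4, 5, 9

t1, t2, t4 share exactly the 3 values {7, 10, 11}; by pigeonhole those values go to them, so strike 7, 10, 11 from t3, t5, t6, t7.
t3's domain is down to {8}, so t3 = 8. Remove 8 from t7.
t5's domain is down to {6}, so t5 = 6.
No further eliminations apply; t6 can still be any of 4, 5, 9.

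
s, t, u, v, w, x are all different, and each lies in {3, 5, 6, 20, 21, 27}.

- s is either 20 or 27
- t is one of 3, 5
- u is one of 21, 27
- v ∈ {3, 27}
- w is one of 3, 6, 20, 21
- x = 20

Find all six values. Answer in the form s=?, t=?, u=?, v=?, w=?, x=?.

x must be 20 (only option left). So s, w can't be 20.
s must be 27 (only option left). Eliminate 27 elsewhere: u, v.
That leaves u = 21. So w can't be 21.
v must be 3 (only option left). Strike 3 from t, w.
That leaves w = 6.
That leaves t = 5.

s=27, t=5, u=21, v=3, w=6, x=20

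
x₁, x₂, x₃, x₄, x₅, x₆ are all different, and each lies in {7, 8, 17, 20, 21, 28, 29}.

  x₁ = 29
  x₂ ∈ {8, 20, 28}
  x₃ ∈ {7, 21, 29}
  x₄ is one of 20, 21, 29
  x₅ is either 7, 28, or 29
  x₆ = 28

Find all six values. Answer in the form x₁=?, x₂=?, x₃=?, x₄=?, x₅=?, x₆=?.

x₁=29, x₂=8, x₃=21, x₄=20, x₅=7, x₆=28

x₁ has just one choice, so x₁ = 29. Strike 29 from x₃, x₄, x₅.
That leaves x₆ = 28. Remove 28 from x₂, x₅.
That leaves x₅ = 7. So x₃ can't be 7.
x₃ must be 21 (only option left). Strike 21 from x₄.
x₄'s domain is down to {20}, so x₄ = 20. Remove 20 from x₂.
x₂ must be 8 (only option left).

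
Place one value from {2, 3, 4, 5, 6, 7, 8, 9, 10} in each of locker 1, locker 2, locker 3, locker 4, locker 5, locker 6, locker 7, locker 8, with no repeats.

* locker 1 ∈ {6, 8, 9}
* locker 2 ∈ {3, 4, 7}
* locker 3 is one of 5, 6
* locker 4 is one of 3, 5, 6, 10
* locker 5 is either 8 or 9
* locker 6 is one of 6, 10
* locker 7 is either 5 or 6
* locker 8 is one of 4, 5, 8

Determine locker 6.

The 8 variables together cover exactly {3, 4, 5, 6, 7, 8, 9, 10} — 8 values for 8 variables — and 7 appears only in locker 2's list, so locker 2 = 7.
The 7 still-open variables together cover exactly {3, 4, 5, 6, 8, 9, 10} — 7 values for 7 variables — and 3 appears only in locker 4's list, so locker 4 = 3.
Among the 6 still-open variables, 4 fits only locker 8 (and all 6 values in {4, 5, 6, 8, 9, 10} must be used), so locker 8 = 4.
The 5 still-open variables together cover exactly {5, 6, 8, 9, 10} — 5 values for 5 variables — and 10 appears only in locker 6's list, so locker 6 = 10.

10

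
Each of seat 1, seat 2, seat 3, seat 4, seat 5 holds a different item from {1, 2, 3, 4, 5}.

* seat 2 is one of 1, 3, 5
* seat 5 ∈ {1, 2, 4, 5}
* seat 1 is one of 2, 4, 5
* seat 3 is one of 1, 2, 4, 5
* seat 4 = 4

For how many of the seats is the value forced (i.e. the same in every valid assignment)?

seat 4's domain is down to {4}, so seat 4 = 4. So seat 1, seat 3, seat 5 can't be 4.
The 4 still-open variables draw from only 4 values {1, 2, 3, 5}, so each is used; only seat 2 can be 3, hence seat 2 = 3.
Determined: seat 2=3, seat 4=4. The other seats each still have more than one consistent value. That makes 2.

2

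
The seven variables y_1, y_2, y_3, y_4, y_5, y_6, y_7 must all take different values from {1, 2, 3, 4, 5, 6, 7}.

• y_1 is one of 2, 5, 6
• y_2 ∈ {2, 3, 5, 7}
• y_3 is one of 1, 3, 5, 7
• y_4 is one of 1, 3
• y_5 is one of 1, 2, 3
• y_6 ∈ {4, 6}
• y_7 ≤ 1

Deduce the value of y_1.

y_7's domain is down to {1}, so y_7 = 1. Remove 1 from y_3, y_4, y_5.
y_4 has just one choice, so y_4 = 3. So y_2, y_3, y_5 can't be 3.
That leaves y_5 = 2. Strike 2 from y_1, y_2.
Among the 4 still-open variables, 4 fits only y_6 (and all 4 values in {4, 5, 6, 7} must be used), so y_6 = 4.
Among the 3 still-open variables, 6 fits only y_1 (and all 3 values in {5, 6, 7} must be used), so y_1 = 6.

6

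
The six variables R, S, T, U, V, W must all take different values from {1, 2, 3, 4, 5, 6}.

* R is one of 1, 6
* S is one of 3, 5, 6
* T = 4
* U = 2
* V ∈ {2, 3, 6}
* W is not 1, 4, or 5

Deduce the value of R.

T's domain is down to {4}, so T = 4.
U's domain is down to {2}, so U = 2. Eliminate 2 elsewhere: V, W.
The 4 still-open variables draw from only 4 values {1, 3, 5, 6}, so each is used; only R can be 1, hence R = 1.

1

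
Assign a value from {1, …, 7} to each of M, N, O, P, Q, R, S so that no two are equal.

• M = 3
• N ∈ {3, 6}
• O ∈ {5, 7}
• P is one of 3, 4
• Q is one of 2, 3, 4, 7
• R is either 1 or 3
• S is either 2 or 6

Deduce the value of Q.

M has just one choice, so M = 3. Eliminate 3 elsewhere: N, P, Q, R.
N must be 6 (only option left). Strike 6 from S.
P has just one choice, so P = 4. Eliminate 4 elsewhere: Q.
R's domain is down to {1}, so R = 1.
S's domain is down to {2}, so S = 2. Remove 2 from Q.
So Q = 7.

7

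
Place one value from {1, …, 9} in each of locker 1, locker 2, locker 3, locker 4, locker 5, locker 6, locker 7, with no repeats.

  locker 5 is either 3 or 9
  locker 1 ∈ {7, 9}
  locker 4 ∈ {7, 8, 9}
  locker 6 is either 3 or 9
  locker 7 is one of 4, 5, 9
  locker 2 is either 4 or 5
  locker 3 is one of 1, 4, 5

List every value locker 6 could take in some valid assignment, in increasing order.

The 7 variables together cover exactly {1, 3, 4, 5, 7, 8, 9} — 7 values for 7 variables — and 1 appears only in locker 3's list, so locker 3 = 1.
The 6 still-open variables draw from only 6 values {3, 4, 5, 7, 8, 9}, so each is used; only locker 4 can be 8, hence locker 4 = 8.
Among the 5 still-open variables, 7 fits only locker 1 (and all 5 values in {3, 4, 5, 7, 9} must be used), so locker 1 = 7.
locker 5 and locker 6 between them cover only {3, 9} — a naked pair. Remove those values from locker 7.
No further eliminations apply; locker 6 can still be any of 3, 9.

3, 9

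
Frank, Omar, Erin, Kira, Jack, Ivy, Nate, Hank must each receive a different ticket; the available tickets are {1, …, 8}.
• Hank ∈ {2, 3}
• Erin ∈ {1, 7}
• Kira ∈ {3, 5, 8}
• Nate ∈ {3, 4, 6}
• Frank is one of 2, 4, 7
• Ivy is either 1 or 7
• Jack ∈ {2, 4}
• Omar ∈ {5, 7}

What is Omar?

The 8 variables draw from only 8 values {1, 2, 3, 4, 5, 6, 7, 8}, so each is used; only Nate can be 6, hence Nate = 6.
The 7 still-open variables together cover exactly {1, 2, 3, 4, 5, 7, 8} — 7 values for 7 variables — and 8 appears only in Kira's list, so Kira = 8.
The 6 still-open variables together cover exactly {1, 2, 3, 4, 5, 7} — 6 values for 6 variables — and 3 appears only in Hank's list, so Hank = 3.
The 5 still-open variables draw from only 5 values {1, 2, 4, 5, 7}, so each is used; only Omar can be 5, hence Omar = 5.

5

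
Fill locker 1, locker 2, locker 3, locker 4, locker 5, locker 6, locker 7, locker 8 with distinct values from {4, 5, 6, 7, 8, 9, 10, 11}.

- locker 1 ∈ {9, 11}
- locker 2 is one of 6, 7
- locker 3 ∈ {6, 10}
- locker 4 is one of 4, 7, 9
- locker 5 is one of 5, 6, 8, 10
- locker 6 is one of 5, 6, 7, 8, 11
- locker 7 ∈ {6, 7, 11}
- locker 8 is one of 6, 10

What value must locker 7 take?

11

Among the 8 variables, 4 fits only locker 4 (and all 8 values in {4, 5, 6, 7, 8, 9, 10, 11} must be used), so locker 4 = 4.
Among the 7 still-open variables, 9 fits only locker 1 (and all 7 values in {5, 6, 7, 8, 9, 10, 11} must be used), so locker 1 = 9.
locker 3 and locker 8 between them cover only {6, 10} — a naked pair. Remove those values from locker 2, locker 5, locker 6, locker 7.
locker 2 has just one choice, so locker 2 = 7. Eliminate 7 elsewhere: locker 6, locker 7.
So locker 7 = 11.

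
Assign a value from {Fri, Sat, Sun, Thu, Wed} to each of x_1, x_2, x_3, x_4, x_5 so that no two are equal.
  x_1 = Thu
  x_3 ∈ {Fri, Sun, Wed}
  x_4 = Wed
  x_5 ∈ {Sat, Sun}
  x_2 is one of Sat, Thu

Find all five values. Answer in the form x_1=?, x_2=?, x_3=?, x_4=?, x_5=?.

x_1=Thu, x_2=Sat, x_3=Fri, x_4=Wed, x_5=Sun

x_1's domain is down to {Thu}, so x_1 = Thu. So x_2 can't be Thu.
x_2 has just one choice, so x_2 = Sat. So x_5 can't be Sat.
x_4 has just one choice, so x_4 = Wed. Eliminate Wed elsewhere: x_3.
That leaves x_5 = Sun. Remove Sun from x_3.
x_3 must be Fri (only option left).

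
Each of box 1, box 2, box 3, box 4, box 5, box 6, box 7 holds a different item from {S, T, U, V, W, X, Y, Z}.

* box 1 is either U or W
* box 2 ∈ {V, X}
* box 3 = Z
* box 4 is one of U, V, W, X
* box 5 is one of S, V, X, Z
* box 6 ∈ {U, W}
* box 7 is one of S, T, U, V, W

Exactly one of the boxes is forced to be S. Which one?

box 3 must be Z (only option left). Eliminate Z elsewhere: box 5.
The 6 still-open variables draw from only 6 values {S, T, U, V, W, X}, so each is used; only box 7 can be T, hence box 7 = T.
Among the 5 still-open variables, S fits only box 5 (and all 5 values in {S, U, V, W, X} must be used), so box 5 = S.

box 5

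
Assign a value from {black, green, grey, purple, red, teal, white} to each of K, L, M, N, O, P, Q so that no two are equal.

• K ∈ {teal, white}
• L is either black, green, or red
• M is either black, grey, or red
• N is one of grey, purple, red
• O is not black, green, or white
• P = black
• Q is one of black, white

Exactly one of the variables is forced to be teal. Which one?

P must be black (only option left). Eliminate black elsewhere: L, M, Q.
Q's domain is down to {white}, so Q = white. Eliminate white elsewhere: K.
So teal goes to K.

K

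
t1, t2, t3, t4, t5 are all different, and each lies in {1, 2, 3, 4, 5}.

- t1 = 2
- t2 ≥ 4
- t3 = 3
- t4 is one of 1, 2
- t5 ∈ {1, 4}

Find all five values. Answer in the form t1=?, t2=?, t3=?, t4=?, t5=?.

t1's domain is down to {2}, so t1 = 2. Strike 2 from t4.
That leaves t3 = 3.
t4's domain is down to {1}, so t4 = 1. Remove 1 from t5.
That leaves t5 = 4. Strike 4 from t2.
t2 has just one choice, so t2 = 5.

t1=2, t2=5, t3=3, t4=1, t5=4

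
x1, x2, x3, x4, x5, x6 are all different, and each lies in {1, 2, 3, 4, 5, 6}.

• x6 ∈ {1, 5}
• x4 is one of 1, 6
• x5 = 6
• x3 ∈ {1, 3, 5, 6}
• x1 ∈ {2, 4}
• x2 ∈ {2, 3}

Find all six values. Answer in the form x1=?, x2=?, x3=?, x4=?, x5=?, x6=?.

x1=4, x2=2, x3=3, x4=1, x5=6, x6=5

x5 must be 6 (only option left). Eliminate 6 elsewhere: x3, x4.
x4's domain is down to {1}, so x4 = 1. Strike 1 from x3, x6.
x6 has just one choice, so x6 = 5. So x3 can't be 5.
x3's domain is down to {3}, so x3 = 3. Strike 3 from x2.
x2's domain is down to {2}, so x2 = 2. So x1 can't be 2.
x1 has just one choice, so x1 = 4.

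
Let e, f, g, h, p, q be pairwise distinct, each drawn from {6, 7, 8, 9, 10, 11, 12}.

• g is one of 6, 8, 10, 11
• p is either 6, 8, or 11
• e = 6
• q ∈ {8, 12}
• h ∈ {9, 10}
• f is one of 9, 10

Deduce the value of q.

12

e's domain is down to {6}, so e = 6. Eliminate 6 elsewhere: g, p.
The 5 still-open variables draw from only 5 values {8, 9, 10, 11, 12}, so each is used; only q can be 12, hence q = 12.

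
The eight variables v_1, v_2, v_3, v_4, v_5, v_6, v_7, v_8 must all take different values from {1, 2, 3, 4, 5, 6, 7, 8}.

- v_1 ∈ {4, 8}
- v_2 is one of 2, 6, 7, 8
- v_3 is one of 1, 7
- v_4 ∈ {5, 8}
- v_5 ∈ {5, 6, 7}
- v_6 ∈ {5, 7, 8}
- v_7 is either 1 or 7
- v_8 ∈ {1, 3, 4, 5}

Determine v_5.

The 8 variables together cover exactly {1, 2, 3, 4, 5, 6, 7, 8} — 8 values for 8 variables — and 2 appears only in v_2's list, so v_2 = 2.
Among the 7 still-open variables, 3 fits only v_8 (and all 7 values in {1, 3, 4, 5, 6, 7, 8} must be used), so v_8 = 3.
The 6 still-open variables draw from only 6 values {1, 4, 5, 6, 7, 8}, so each is used; only v_1 can be 4, hence v_1 = 4.
The 5 still-open variables together cover exactly {1, 5, 6, 7, 8} — 5 values for 5 variables — and 6 appears only in v_5's list, so v_5 = 6.

6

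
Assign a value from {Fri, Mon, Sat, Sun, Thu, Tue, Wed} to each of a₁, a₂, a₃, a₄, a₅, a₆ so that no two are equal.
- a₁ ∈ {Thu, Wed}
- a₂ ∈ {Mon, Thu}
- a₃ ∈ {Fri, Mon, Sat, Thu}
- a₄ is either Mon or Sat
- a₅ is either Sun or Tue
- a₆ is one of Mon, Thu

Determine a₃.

The 2 variables a₂ and a₆ are confined to {Mon, Thu}, which locks those values in; drop them from a₁, a₃, a₄.
a₁ must be Wed (only option left).
a₄ must be Sat (only option left). So a₃ can't be Sat.
So a₃ = Fri.

Fri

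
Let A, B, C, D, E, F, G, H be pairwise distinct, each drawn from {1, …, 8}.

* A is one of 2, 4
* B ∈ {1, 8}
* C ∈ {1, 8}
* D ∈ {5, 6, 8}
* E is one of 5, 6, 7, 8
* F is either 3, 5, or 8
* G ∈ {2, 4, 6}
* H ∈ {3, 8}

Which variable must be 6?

D

The 8 variables together cover exactly {1, 2, 3, 4, 5, 6, 7, 8} — 8 values for 8 variables — and 7 appears only in E's list, so E = 7.
B and C share exactly the 2 values {1, 8}; by pigeonhole those values go to them, so strike 1, 8 from D, F, H.
H's domain is down to {3}, so H = 3. Strike 3 from F.
That leaves F = 5. Strike 5 from D.
So 6 goes to D.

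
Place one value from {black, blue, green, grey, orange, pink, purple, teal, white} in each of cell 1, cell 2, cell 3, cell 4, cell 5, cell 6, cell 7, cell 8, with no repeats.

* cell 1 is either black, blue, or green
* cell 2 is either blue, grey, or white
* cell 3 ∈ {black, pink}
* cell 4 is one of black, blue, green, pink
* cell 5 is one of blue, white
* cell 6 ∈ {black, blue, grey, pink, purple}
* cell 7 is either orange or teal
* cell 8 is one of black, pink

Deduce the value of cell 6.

cell 3 and cell 8 share exactly the 2 values {black, pink}; by pigeonhole those values go to them, so strike black, pink from cell 1, cell 4, cell 6.
cell 1 and cell 4 share exactly the 2 values {blue, green}; by pigeonhole those values go to them, so strike blue, green from cell 2, cell 5, cell 6.
cell 5's domain is down to {white}, so cell 5 = white. Remove white from cell 2.
cell 2's domain is down to {grey}, so cell 2 = grey. So cell 6 can't be grey.
So cell 6 = purple.

purple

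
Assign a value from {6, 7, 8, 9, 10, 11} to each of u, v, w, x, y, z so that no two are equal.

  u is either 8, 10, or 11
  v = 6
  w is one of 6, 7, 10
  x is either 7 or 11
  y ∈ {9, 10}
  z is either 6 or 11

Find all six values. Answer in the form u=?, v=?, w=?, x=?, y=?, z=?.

u=8, v=6, w=10, x=7, y=9, z=11

v's domain is down to {6}, so v = 6. Remove 6 from w, z.
That leaves z = 11. So u, x can't be 11.
That leaves x = 7. So w can't be 7.
w has just one choice, so w = 10. Strike 10 from u, y.
y's domain is down to {9}, so y = 9.
u has just one choice, so u = 8.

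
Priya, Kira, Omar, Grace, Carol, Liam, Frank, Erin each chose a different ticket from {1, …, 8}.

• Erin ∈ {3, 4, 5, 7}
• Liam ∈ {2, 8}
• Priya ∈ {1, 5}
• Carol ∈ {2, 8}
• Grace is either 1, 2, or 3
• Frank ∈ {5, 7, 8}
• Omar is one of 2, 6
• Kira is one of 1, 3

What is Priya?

5

The 8 variables together cover exactly {1, 2, 3, 4, 5, 6, 7, 8} — 8 values for 8 variables — and 4 appears only in Erin's list, so Erin = 4.
Among the 7 still-open variables, 6 fits only Omar (and all 7 values in {1, 2, 3, 5, 6, 7, 8} must be used), so Omar = 6.
The 6 still-open variables draw from only 6 values {1, 2, 3, 5, 7, 8}, so each is used; only Frank can be 7, hence Frank = 7.
The 5 still-open variables draw from only 5 values {1, 2, 3, 5, 8}, so each is used; only Priya can be 5, hence Priya = 5.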